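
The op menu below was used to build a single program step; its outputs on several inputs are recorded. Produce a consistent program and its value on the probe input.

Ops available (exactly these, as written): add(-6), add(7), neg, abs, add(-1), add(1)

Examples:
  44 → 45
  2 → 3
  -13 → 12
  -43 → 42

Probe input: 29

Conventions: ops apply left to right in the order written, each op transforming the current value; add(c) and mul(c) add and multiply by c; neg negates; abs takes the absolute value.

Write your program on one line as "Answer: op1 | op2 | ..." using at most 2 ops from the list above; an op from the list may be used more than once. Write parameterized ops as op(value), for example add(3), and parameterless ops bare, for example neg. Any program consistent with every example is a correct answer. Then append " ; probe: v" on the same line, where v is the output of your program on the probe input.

add(1) | abs ; probe: 30

Check, running the answer program on each example:
  44 -> 45 -> 45
  2 -> 3 -> 3
  -13 -> -12 -> 12
  -43 -> -42 -> 42
  probe: 29 -> 30 -> 30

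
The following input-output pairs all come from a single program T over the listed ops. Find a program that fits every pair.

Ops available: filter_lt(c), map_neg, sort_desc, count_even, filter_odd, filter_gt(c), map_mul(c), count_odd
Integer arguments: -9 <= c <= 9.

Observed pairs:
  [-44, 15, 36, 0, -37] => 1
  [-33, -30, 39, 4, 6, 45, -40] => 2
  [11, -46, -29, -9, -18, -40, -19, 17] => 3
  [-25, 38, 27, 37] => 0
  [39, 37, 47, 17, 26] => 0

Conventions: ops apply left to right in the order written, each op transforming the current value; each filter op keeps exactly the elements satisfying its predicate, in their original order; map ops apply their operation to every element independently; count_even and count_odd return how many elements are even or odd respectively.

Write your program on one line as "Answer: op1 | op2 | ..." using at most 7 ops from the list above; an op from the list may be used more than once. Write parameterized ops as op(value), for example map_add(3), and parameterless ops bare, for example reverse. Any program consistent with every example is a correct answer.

map_mul(-7) | sort_desc | filter_gt(8) | map_neg | sort_desc | count_even

Check, running the answer program on each example:
  [-44, 15, 36, 0, -37] -> [308, -105, -252, 0, 259] -> [308, 259, 0, -105, -252] -> [308, 259] -> [-308, -259] -> [-259, -308] -> 1
  [-33, -30, 39, 4, 6, 45, -40] -> [231, 210, -273, -28, -42, -315, 280] -> [280, 231, 210, -28, -42, -273, -315] -> [280, 231, 210] -> [-280, -231, -210] -> [-210, -231, -280] -> 2
  [11, -46, -29, -9, -18, -40, -19, 17] -> [-77, 322, 203, 63, 126, 280, 133, -119] -> [322, 280, 203, 133, 126, 63, -77, -119] -> [322, 280, 203, 133, 126, 63] -> [-322, -280, -203, -133, -126, -63] -> [-63, -126, -133, -203, -280, -322] -> 3
  [-25, 38, 27, 37] -> [175, -266, -189, -259] -> [175, -189, -259, -266] -> [175] -> [-175] -> [-175] -> 0
  [39, 37, 47, 17, 26] -> [-273, -259, -329, -119, -182] -> [-119, -182, -259, -273, -329] -> [] -> [] -> [] -> 0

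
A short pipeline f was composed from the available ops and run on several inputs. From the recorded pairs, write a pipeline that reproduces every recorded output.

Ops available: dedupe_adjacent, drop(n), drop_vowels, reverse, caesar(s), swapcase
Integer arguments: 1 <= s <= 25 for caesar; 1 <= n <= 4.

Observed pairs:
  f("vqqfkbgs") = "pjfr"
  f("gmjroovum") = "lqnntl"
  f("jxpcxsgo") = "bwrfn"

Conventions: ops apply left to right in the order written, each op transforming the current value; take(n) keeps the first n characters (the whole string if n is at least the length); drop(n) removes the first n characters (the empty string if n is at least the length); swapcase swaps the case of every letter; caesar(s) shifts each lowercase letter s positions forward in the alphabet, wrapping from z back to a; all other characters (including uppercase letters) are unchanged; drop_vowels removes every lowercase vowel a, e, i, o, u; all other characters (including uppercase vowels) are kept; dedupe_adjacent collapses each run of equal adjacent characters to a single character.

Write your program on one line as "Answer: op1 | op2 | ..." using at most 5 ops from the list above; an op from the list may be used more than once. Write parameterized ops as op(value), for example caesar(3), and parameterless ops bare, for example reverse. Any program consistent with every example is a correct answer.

caesar(23) | caesar(2) | drop_vowels | drop(1)

Check, running the answer program on each example:
  "vqqfkbgs" -> "snnchydp" -> "uppejafr" -> "ppjfr" -> "pjfr"
  "gmjroovum" -> "djgollsrj" -> "fliqnnutl" -> "flqnntl" -> "lqnntl"
  "jxpcxsgo" -> "gumzupdl" -> "iwobwrfn" -> "wbwrfn" -> "bwrfn"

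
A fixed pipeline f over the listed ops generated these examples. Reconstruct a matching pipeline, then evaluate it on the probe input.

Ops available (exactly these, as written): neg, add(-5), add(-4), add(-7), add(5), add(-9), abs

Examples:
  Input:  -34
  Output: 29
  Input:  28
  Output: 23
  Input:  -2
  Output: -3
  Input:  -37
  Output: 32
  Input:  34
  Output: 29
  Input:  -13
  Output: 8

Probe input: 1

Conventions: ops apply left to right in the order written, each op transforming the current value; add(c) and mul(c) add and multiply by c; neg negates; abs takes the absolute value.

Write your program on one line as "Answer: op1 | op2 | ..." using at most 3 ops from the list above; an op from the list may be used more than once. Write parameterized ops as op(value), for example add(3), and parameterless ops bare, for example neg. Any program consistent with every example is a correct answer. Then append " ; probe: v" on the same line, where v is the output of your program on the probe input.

neg | abs | add(-5) ; probe: -4

Check, running the answer program on each example:
  -34 -> 34 -> 34 -> 29
  28 -> -28 -> 28 -> 23
  -2 -> 2 -> 2 -> -3
  -37 -> 37 -> 37 -> 32
  34 -> -34 -> 34 -> 29
  -13 -> 13 -> 13 -> 8
  probe: 1 -> -1 -> 1 -> -4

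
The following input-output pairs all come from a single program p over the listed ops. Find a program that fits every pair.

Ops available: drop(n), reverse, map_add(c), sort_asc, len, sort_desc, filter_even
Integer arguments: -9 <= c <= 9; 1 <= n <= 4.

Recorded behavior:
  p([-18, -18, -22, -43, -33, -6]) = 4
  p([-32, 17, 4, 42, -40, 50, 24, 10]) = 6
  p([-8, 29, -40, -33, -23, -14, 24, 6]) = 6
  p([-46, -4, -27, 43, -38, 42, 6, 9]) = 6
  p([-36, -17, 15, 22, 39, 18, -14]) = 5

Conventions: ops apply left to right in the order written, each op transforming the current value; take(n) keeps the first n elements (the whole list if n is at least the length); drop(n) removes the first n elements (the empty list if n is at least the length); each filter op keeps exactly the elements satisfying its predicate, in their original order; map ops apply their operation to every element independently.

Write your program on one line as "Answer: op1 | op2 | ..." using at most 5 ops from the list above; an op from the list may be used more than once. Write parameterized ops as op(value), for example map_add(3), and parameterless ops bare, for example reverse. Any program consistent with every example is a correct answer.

sort_desc | map_add(4) | map_add(5) | drop(2) | len

Check, running the answer program on each example:
  [-18, -18, -22, -43, -33, -6] -> [-6, -18, -18, -22, -33, -43] -> [-2, -14, -14, -18, -29, -39] -> [3, -9, -9, -13, -24, -34] -> [-9, -13, -24, -34] -> 4
  [-32, 17, 4, 42, -40, 50, 24, 10] -> [50, 42, 24, 17, 10, 4, -32, -40] -> [54, 46, 28, 21, 14, 8, -28, -36] -> [59, 51, 33, 26, 19, 13, -23, -31] -> [33, 26, 19, 13, -23, -31] -> 6
  [-8, 29, -40, -33, -23, -14, 24, 6] -> [29, 24, 6, -8, -14, -23, -33, -40] -> [33, 28, 10, -4, -10, -19, -29, -36] -> [38, 33, 15, 1, -5, -14, -24, -31] -> [15, 1, -5, -14, -24, -31] -> 6
  [-46, -4, -27, 43, -38, 42, 6, 9] -> [43, 42, 9, 6, -4, -27, -38, -46] -> [47, 46, 13, 10, 0, -23, -34, -42] -> [52, 51, 18, 15, 5, -18, -29, -37] -> [18, 15, 5, -18, -29, -37] -> 6
  [-36, -17, 15, 22, 39, 18, -14] -> [39, 22, 18, 15, -14, -17, -36] -> [43, 26, 22, 19, -10, -13, -32] -> [48, 31, 27, 24, -5, -8, -27] -> [27, 24, -5, -8, -27] -> 5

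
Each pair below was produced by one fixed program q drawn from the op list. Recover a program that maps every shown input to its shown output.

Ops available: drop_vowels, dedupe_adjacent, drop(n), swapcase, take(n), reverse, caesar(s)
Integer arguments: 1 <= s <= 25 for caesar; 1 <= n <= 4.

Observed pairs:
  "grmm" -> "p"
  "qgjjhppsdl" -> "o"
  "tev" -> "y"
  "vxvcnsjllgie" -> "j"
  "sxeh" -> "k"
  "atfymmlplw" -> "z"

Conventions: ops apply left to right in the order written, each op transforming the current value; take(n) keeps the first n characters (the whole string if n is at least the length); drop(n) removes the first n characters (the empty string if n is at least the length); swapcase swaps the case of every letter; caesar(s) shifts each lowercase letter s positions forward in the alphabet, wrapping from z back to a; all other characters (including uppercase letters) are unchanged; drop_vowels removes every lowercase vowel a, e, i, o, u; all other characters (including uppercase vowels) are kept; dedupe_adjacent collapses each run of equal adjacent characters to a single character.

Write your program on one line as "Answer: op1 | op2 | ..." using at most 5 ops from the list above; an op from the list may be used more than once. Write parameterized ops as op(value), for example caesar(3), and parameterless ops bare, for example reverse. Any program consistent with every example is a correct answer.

dedupe_adjacent | drop_vowels | reverse | caesar(3) | take(1)

Check, running the answer program on each example:
  "grmm" -> "grm" -> "grm" -> "mrg" -> "puj" -> "p"
  "qgjjhppsdl" -> "qgjhpsdl" -> "qgjhpsdl" -> "ldsphjgq" -> "ogvskmjt" -> "o"
  "tev" -> "tev" -> "tv" -> "vt" -> "yw" -> "y"
  "vxvcnsjllgie" -> "vxvcnsjlgie" -> "vxvcnsjlg" -> "gljsncvxv" -> "jomvqfyay" -> "j"
  "sxeh" -> "sxeh" -> "sxh" -> "hxs" -> "kav" -> "k"
  "atfymmlplw" -> "atfymlplw" -> "tfymlplw" -> "wlplmyft" -> "zosopbiw" -> "z"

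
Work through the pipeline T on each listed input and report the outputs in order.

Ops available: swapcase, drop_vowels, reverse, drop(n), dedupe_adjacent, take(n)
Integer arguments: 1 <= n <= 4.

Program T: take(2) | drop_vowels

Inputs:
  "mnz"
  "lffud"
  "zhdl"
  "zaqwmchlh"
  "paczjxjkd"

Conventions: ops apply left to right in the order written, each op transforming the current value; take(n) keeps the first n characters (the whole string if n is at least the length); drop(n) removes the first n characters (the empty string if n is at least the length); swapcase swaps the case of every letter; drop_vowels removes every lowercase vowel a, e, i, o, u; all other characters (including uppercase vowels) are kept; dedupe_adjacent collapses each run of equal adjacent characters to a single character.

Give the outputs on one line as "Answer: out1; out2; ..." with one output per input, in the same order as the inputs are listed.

Execution, op by op:
  "mnz" -> "mn" -> "mn"
  "lffud" -> "lf" -> "lf"
  "zhdl" -> "zh" -> "zh"
  "zaqwmchlh" -> "za" -> "z"
  "paczjxjkd" -> "pa" -> "p"

"mn"; "lf"; "zh"; "z"; "p"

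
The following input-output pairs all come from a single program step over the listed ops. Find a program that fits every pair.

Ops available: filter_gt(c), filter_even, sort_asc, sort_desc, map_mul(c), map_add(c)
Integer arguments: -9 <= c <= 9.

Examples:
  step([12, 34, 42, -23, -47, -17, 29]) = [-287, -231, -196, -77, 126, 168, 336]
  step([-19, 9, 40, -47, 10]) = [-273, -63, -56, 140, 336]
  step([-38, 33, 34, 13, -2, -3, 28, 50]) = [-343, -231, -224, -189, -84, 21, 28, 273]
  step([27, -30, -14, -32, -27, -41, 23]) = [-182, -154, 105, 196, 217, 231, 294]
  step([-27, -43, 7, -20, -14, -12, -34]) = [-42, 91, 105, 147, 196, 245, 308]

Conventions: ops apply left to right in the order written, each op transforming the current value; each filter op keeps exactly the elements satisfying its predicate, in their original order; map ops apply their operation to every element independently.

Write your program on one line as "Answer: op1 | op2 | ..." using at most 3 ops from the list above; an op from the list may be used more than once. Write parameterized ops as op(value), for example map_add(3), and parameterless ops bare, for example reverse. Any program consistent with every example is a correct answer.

map_mul(-7) | sort_asc | map_add(7)

Check, running the answer program on each example:
  [12, 34, 42, -23, -47, -17, 29] -> [-84, -238, -294, 161, 329, 119, -203] -> [-294, -238, -203, -84, 119, 161, 329] -> [-287, -231, -196, -77, 126, 168, 336]
  [-19, 9, 40, -47, 10] -> [133, -63, -280, 329, -70] -> [-280, -70, -63, 133, 329] -> [-273, -63, -56, 140, 336]
  [-38, 33, 34, 13, -2, -3, 28, 50] -> [266, -231, -238, -91, 14, 21, -196, -350] -> [-350, -238, -231, -196, -91, 14, 21, 266] -> [-343, -231, -224, -189, -84, 21, 28, 273]
  [27, -30, -14, -32, -27, -41, 23] -> [-189, 210, 98, 224, 189, 287, -161] -> [-189, -161, 98, 189, 210, 224, 287] -> [-182, -154, 105, 196, 217, 231, 294]
  [-27, -43, 7, -20, -14, -12, -34] -> [189, 301, -49, 140, 98, 84, 238] -> [-49, 84, 98, 140, 189, 238, 301] -> [-42, 91, 105, 147, 196, 245, 308]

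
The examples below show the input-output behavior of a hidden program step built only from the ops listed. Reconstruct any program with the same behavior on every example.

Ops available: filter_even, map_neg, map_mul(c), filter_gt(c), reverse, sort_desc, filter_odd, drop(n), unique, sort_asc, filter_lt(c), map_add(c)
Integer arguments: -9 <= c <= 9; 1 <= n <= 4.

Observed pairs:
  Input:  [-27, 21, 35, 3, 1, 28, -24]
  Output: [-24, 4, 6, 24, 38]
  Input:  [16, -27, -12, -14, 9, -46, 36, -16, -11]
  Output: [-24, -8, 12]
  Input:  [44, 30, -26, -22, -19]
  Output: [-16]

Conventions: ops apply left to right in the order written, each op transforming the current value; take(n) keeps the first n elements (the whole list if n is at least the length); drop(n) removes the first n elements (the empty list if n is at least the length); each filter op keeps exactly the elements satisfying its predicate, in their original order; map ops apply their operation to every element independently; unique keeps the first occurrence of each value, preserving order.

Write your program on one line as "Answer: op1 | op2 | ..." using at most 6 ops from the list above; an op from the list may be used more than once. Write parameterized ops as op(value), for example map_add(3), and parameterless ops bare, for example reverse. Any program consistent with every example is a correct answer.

reverse | filter_odd | reverse | sort_asc | map_add(3)

Check, running the answer program on each example:
  [-27, 21, 35, 3, 1, 28, -24] -> [-24, 28, 1, 3, 35, 21, -27] -> [1, 3, 35, 21, -27] -> [-27, 21, 35, 3, 1] -> [-27, 1, 3, 21, 35] -> [-24, 4, 6, 24, 38]
  [16, -27, -12, -14, 9, -46, 36, -16, -11] -> [-11, -16, 36, -46, 9, -14, -12, -27, 16] -> [-11, 9, -27] -> [-27, 9, -11] -> [-27, -11, 9] -> [-24, -8, 12]
  [44, 30, -26, -22, -19] -> [-19, -22, -26, 30, 44] -> [-19] -> [-19] -> [-19] -> [-16]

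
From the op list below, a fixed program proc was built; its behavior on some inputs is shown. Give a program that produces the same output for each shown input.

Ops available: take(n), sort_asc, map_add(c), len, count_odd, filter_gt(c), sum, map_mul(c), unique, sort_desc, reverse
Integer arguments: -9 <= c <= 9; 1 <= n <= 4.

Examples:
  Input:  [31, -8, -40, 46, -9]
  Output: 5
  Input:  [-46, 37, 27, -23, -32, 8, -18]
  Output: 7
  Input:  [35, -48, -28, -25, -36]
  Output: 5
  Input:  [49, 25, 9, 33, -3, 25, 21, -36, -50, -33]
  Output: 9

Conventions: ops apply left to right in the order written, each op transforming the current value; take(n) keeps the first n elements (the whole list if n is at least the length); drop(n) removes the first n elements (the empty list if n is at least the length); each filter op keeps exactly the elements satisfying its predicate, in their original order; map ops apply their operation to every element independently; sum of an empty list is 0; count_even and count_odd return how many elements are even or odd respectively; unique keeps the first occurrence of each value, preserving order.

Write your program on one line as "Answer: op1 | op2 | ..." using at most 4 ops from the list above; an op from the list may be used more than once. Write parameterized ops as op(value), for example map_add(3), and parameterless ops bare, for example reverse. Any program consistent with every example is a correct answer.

map_add(-3) | unique | map_mul(-8) | len

Check, running the answer program on each example:
  [31, -8, -40, 46, -9] -> [28, -11, -43, 43, -12] -> [28, -11, -43, 43, -12] -> [-224, 88, 344, -344, 96] -> 5
  [-46, 37, 27, -23, -32, 8, -18] -> [-49, 34, 24, -26, -35, 5, -21] -> [-49, 34, 24, -26, -35, 5, -21] -> [392, -272, -192, 208, 280, -40, 168] -> 7
  [35, -48, -28, -25, -36] -> [32, -51, -31, -28, -39] -> [32, -51, -31, -28, -39] -> [-256, 408, 248, 224, 312] -> 5
  [49, 25, 9, 33, -3, 25, 21, -36, -50, -33] -> [46, 22, 6, 30, -6, 22, 18, -39, -53, -36] -> [46, 22, 6, 30, -6, 18, -39, -53, -36] -> [-368, -176, -48, -240, 48, -144, 312, 424, 288] -> 9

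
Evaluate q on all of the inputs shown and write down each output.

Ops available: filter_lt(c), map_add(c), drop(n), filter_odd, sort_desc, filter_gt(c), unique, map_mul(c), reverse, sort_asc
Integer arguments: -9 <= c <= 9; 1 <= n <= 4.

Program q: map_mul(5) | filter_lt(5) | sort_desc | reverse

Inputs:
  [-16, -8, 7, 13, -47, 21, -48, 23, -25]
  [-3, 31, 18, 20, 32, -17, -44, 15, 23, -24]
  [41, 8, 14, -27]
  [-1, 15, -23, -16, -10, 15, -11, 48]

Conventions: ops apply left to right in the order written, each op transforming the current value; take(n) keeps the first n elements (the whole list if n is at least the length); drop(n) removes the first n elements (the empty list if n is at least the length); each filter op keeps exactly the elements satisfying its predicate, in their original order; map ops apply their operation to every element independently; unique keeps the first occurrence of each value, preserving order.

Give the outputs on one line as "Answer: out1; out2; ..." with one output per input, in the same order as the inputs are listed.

Execution, op by op:
  [-16, -8, 7, 13, -47, 21, -48, 23, -25] -> [-80, -40, 35, 65, -235, 105, -240, 115, -125] -> [-80, -40, -235, -240, -125] -> [-40, -80, -125, -235, -240] -> [-240, -235, -125, -80, -40]
  [-3, 31, 18, 20, 32, -17, -44, 15, 23, -24] -> [-15, 155, 90, 100, 160, -85, -220, 75, 115, -120] -> [-15, -85, -220, -120] -> [-15, -85, -120, -220] -> [-220, -120, -85, -15]
  [41, 8, 14, -27] -> [205, 40, 70, -135] -> [-135] -> [-135] -> [-135]
  [-1, 15, -23, -16, -10, 15, -11, 48] -> [-5, 75, -115, -80, -50, 75, -55, 240] -> [-5, -115, -80, -50, -55] -> [-5, -50, -55, -80, -115] -> [-115, -80, -55, -50, -5]

[-240, -235, -125, -80, -40]; [-220, -120, -85, -15]; [-135]; [-115, -80, -55, -50, -5]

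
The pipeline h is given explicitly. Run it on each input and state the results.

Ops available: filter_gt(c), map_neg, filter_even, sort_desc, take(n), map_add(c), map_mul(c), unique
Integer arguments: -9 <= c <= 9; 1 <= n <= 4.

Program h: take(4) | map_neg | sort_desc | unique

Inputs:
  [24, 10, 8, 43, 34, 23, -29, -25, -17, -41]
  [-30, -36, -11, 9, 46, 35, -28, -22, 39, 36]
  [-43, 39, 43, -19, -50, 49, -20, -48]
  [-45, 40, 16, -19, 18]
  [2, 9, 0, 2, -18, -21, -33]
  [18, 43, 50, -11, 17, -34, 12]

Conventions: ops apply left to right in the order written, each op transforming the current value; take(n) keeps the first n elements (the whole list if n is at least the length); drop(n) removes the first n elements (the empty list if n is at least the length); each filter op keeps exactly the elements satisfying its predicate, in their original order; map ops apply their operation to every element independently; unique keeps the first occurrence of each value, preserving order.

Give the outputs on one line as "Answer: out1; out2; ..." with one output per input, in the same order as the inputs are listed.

[-8, -10, -24, -43]; [36, 30, 11, -9]; [43, 19, -39, -43]; [45, 19, -16, -40]; [0, -2, -9]; [11, -18, -43, -50]

Execution, op by op:
  [24, 10, 8, 43, 34, 23, -29, -25, -17, -41] -> [24, 10, 8, 43] -> [-24, -10, -8, -43] -> [-8, -10, -24, -43] -> [-8, -10, -24, -43]
  [-30, -36, -11, 9, 46, 35, -28, -22, 39, 36] -> [-30, -36, -11, 9] -> [30, 36, 11, -9] -> [36, 30, 11, -9] -> [36, 30, 11, -9]
  [-43, 39, 43, -19, -50, 49, -20, -48] -> [-43, 39, 43, -19] -> [43, -39, -43, 19] -> [43, 19, -39, -43] -> [43, 19, -39, -43]
  [-45, 40, 16, -19, 18] -> [-45, 40, 16, -19] -> [45, -40, -16, 19] -> [45, 19, -16, -40] -> [45, 19, -16, -40]
  [2, 9, 0, 2, -18, -21, -33] -> [2, 9, 0, 2] -> [-2, -9, 0, -2] -> [0, -2, -2, -9] -> [0, -2, -9]
  [18, 43, 50, -11, 17, -34, 12] -> [18, 43, 50, -11] -> [-18, -43, -50, 11] -> [11, -18, -43, -50] -> [11, -18, -43, -50]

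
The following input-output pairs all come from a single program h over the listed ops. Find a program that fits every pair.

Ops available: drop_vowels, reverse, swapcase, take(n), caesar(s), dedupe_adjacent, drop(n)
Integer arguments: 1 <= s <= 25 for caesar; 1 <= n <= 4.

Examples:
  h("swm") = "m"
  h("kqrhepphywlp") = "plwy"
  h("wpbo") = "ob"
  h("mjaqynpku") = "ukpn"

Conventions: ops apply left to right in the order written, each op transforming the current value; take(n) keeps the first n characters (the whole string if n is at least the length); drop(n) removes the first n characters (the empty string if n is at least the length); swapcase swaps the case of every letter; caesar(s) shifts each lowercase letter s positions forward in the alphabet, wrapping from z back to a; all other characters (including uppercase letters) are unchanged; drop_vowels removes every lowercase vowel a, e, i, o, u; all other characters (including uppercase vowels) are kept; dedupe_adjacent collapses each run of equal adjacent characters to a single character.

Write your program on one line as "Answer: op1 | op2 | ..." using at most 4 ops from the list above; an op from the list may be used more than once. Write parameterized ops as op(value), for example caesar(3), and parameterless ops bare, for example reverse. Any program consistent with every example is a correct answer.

drop(1) | drop(1) | reverse | take(4)

Check, running the answer program on each example:
  "swm" -> "wm" -> "m" -> "m" -> "m"
  "kqrhepphywlp" -> "qrhepphywlp" -> "rhepphywlp" -> "plwyhppehr" -> "plwy"
  "wpbo" -> "pbo" -> "bo" -> "ob" -> "ob"
  "mjaqynpku" -> "jaqynpku" -> "aqynpku" -> "ukpnyqa" -> "ukpn"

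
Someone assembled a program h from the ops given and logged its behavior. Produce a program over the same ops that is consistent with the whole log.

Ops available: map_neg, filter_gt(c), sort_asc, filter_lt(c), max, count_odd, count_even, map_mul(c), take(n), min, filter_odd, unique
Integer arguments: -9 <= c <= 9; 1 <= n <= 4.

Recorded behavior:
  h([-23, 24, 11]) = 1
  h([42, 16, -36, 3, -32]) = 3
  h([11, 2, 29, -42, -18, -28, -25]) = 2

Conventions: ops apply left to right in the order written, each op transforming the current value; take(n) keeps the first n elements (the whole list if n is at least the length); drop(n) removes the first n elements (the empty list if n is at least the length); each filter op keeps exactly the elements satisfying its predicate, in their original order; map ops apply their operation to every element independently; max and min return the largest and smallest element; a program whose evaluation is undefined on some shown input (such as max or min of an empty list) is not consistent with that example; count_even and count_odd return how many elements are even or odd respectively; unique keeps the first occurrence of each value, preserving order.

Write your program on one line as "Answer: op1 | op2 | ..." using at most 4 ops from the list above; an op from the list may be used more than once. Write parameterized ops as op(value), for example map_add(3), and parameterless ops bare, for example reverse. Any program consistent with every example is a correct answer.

map_neg | sort_asc | take(4) | count_even

Check, running the answer program on each example:
  [-23, 24, 11] -> [23, -24, -11] -> [-24, -11, 23] -> [-24, -11, 23] -> 1
  [42, 16, -36, 3, -32] -> [-42, -16, 36, -3, 32] -> [-42, -16, -3, 32, 36] -> [-42, -16, -3, 32] -> 3
  [11, 2, 29, -42, -18, -28, -25] -> [-11, -2, -29, 42, 18, 28, 25] -> [-29, -11, -2, 18, 25, 28, 42] -> [-29, -11, -2, 18] -> 2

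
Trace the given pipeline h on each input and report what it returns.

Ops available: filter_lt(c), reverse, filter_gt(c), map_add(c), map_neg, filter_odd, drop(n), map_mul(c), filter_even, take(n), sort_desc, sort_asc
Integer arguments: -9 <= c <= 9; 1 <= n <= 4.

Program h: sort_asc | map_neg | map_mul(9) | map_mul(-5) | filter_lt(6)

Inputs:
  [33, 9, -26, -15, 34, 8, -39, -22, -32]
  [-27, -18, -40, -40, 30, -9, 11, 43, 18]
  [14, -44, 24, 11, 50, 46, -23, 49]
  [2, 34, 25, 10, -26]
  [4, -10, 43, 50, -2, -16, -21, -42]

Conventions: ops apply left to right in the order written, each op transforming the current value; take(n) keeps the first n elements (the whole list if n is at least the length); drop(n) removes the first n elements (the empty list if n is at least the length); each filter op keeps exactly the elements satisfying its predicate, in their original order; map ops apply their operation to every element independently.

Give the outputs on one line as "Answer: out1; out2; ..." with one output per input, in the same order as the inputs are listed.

Execution, op by op:
  [33, 9, -26, -15, 34, 8, -39, -22, -32] -> [-39, -32, -26, -22, -15, 8, 9, 33, 34] -> [39, 32, 26, 22, 15, -8, -9, -33, -34] -> [351, 288, 234, 198, 135, -72, -81, -297, -306] -> [-1755, -1440, -1170, -990, -675, 360, 405, 1485, 1530] -> [-1755, -1440, -1170, -990, -675]
  [-27, -18, -40, -40, 30, -9, 11, 43, 18] -> [-40, -40, -27, -18, -9, 11, 18, 30, 43] -> [40, 40, 27, 18, 9, -11, -18, -30, -43] -> [360, 360, 243, 162, 81, -99, -162, -270, -387] -> [-1800, -1800, -1215, -810, -405, 495, 810, 1350, 1935] -> [-1800, -1800, -1215, -810, -405]
  [14, -44, 24, 11, 50, 46, -23, 49] -> [-44, -23, 11, 14, 24, 46, 49, 50] -> [44, 23, -11, -14, -24, -46, -49, -50] -> [396, 207, -99, -126, -216, -414, -441, -450] -> [-1980, -1035, 495, 630, 1080, 2070, 2205, 2250] -> [-1980, -1035]
  [2, 34, 25, 10, -26] -> [-26, 2, 10, 25, 34] -> [26, -2, -10, -25, -34] -> [234, -18, -90, -225, -306] -> [-1170, 90, 450, 1125, 1530] -> [-1170]
  [4, -10, 43, 50, -2, -16, -21, -42] -> [-42, -21, -16, -10, -2, 4, 43, 50] -> [42, 21, 16, 10, 2, -4, -43, -50] -> [378, 189, 144, 90, 18, -36, -387, -450] -> [-1890, -945, -720, -450, -90, 180, 1935, 2250] -> [-1890, -945, -720, -450, -90]

[-1755, -1440, -1170, -990, -675]; [-1800, -1800, -1215, -810, -405]; [-1980, -1035]; [-1170]; [-1890, -945, -720, -450, -90]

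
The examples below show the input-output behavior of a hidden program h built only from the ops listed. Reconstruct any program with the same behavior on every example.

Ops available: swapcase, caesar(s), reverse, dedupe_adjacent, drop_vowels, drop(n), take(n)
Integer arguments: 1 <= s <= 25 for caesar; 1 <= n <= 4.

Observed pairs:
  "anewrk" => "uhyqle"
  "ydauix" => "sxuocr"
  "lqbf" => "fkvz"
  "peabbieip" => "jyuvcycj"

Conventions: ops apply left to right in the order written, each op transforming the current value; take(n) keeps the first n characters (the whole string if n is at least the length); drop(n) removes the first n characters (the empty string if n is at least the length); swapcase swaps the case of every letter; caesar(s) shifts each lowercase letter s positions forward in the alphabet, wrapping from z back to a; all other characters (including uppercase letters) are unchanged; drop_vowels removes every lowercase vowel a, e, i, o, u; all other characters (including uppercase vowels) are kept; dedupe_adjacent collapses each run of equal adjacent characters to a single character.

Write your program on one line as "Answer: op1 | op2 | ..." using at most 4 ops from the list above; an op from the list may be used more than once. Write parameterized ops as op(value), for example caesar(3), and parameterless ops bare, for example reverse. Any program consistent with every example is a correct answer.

swapcase | dedupe_adjacent | swapcase | caesar(20)

Check, running the answer program on each example:
  "anewrk" -> "ANEWRK" -> "ANEWRK" -> "anewrk" -> "uhyqle"
  "ydauix" -> "YDAUIX" -> "YDAUIX" -> "ydauix" -> "sxuocr"
  "lqbf" -> "LQBF" -> "LQBF" -> "lqbf" -> "fkvz"
  "peabbieip" -> "PEABBIEIP" -> "PEABIEIP" -> "peabieip" -> "jyuvcycj"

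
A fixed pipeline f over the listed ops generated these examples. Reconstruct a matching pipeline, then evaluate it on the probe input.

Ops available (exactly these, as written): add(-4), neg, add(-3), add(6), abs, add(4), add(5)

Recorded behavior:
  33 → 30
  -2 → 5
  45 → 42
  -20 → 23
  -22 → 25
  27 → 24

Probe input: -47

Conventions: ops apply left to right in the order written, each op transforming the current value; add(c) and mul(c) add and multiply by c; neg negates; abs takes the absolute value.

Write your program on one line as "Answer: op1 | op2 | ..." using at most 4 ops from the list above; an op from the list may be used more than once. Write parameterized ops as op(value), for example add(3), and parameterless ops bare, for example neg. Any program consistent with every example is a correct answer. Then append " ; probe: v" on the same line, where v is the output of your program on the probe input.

add(-3) | neg | abs ; probe: 50

Check, running the answer program on each example:
  33 -> 30 -> -30 -> 30
  -2 -> -5 -> 5 -> 5
  45 -> 42 -> -42 -> 42
  -20 -> -23 -> 23 -> 23
  -22 -> -25 -> 25 -> 25
  27 -> 24 -> -24 -> 24
  probe: -47 -> -50 -> 50 -> 50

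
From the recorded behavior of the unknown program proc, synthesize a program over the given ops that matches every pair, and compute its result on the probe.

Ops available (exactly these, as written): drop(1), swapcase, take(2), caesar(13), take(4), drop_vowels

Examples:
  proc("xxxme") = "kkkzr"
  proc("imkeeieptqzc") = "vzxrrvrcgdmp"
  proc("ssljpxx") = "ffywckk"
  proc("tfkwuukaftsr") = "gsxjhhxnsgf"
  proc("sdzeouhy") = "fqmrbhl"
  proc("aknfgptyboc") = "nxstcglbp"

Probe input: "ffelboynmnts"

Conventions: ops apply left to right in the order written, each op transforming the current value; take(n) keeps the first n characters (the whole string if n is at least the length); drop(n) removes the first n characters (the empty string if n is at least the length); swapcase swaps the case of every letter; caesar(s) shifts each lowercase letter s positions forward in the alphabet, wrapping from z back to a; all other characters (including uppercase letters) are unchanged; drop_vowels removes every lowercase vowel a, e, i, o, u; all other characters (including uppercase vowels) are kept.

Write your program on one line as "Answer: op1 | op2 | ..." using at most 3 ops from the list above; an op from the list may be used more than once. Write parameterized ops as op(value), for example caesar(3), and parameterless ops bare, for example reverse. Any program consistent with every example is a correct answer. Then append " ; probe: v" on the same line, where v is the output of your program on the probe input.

caesar(13) | drop_vowels ; probe: "ssryblzgf"

Check, running the answer program on each example:
  "xxxme" -> "kkkzr" -> "kkkzr"
  "imkeeieptqzc" -> "vzxrrvrcgdmp" -> "vzxrrvrcgdmp"
  "ssljpxx" -> "ffywckk" -> "ffywckk"
  "tfkwuukaftsr" -> "gsxjhhxnsgfe" -> "gsxjhhxnsgf"
  "sdzeouhy" -> "fqmrbhul" -> "fqmrbhl"
  "aknfgptyboc" -> "nxastcglobp" -> "nxstcglbp"
  probe: "ffelboynmnts" -> "ssryoblazagf" -> "ssryblzgf"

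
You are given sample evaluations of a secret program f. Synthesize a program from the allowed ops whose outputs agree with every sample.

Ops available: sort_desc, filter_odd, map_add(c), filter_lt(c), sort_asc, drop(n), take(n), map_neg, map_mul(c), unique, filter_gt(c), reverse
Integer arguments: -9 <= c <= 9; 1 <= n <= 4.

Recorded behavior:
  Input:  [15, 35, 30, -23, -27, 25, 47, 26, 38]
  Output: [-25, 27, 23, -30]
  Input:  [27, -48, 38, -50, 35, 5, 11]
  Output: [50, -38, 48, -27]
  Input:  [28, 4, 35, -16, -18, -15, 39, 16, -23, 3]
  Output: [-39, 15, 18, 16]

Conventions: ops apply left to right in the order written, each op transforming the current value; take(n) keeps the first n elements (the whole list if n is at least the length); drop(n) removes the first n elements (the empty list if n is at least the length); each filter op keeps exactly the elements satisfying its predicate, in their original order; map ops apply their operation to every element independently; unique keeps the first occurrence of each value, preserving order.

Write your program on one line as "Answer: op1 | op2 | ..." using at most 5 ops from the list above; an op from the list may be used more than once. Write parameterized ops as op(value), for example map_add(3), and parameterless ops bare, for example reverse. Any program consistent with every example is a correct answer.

reverse | drop(3) | map_neg | take(4)

Check, running the answer program on each example:
  [15, 35, 30, -23, -27, 25, 47, 26, 38] -> [38, 26, 47, 25, -27, -23, 30, 35, 15] -> [25, -27, -23, 30, 35, 15] -> [-25, 27, 23, -30, -35, -15] -> [-25, 27, 23, -30]
  [27, -48, 38, -50, 35, 5, 11] -> [11, 5, 35, -50, 38, -48, 27] -> [-50, 38, -48, 27] -> [50, -38, 48, -27] -> [50, -38, 48, -27]
  [28, 4, 35, -16, -18, -15, 39, 16, -23, 3] -> [3, -23, 16, 39, -15, -18, -16, 35, 4, 28] -> [39, -15, -18, -16, 35, 4, 28] -> [-39, 15, 18, 16, -35, -4, -28] -> [-39, 15, 18, 16]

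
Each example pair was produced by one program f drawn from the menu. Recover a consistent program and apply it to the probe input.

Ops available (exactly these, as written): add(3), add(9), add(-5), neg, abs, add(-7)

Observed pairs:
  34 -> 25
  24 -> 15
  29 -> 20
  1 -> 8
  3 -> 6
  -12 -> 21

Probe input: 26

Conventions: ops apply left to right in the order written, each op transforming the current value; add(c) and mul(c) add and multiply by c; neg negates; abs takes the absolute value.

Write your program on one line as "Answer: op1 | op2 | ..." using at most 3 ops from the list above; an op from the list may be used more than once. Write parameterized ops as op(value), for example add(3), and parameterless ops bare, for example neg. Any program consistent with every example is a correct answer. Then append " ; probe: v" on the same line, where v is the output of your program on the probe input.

neg | add(9) | abs ; probe: 17

Check, running the answer program on each example:
  34 -> -34 -> -25 -> 25
  24 -> -24 -> -15 -> 15
  29 -> -29 -> -20 -> 20
  1 -> -1 -> 8 -> 8
  3 -> -3 -> 6 -> 6
  -12 -> 12 -> 21 -> 21
  probe: 26 -> -26 -> -17 -> 17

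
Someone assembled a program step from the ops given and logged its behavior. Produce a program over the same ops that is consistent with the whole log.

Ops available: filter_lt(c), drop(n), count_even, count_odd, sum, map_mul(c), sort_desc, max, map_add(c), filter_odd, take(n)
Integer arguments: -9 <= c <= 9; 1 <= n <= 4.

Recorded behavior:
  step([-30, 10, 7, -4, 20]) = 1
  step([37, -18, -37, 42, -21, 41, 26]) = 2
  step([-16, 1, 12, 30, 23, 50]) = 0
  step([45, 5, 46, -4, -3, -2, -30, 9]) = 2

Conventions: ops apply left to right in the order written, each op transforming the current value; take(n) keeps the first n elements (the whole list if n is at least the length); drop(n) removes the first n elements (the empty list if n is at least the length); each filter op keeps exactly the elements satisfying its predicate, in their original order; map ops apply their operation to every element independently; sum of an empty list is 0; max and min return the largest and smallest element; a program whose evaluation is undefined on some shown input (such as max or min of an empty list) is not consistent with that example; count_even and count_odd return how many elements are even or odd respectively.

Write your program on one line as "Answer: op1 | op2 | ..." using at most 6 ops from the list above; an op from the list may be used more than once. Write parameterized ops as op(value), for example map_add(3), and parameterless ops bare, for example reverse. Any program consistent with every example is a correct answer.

map_add(-5) | drop(2) | filter_lt(6) | map_add(-1) | count_odd

Check, running the answer program on each example:
  [-30, 10, 7, -4, 20] -> [-35, 5, 2, -9, 15] -> [2, -9, 15] -> [2, -9] -> [1, -10] -> 1
  [37, -18, -37, 42, -21, 41, 26] -> [32, -23, -42, 37, -26, 36, 21] -> [-42, 37, -26, 36, 21] -> [-42, -26] -> [-43, -27] -> 2
  [-16, 1, 12, 30, 23, 50] -> [-21, -4, 7, 25, 18, 45] -> [7, 25, 18, 45] -> [] -> [] -> 0
  [45, 5, 46, -4, -3, -2, -30, 9] -> [40, 0, 41, -9, -8, -7, -35, 4] -> [41, -9, -8, -7, -35, 4] -> [-9, -8, -7, -35, 4] -> [-10, -9, -8, -36, 3] -> 2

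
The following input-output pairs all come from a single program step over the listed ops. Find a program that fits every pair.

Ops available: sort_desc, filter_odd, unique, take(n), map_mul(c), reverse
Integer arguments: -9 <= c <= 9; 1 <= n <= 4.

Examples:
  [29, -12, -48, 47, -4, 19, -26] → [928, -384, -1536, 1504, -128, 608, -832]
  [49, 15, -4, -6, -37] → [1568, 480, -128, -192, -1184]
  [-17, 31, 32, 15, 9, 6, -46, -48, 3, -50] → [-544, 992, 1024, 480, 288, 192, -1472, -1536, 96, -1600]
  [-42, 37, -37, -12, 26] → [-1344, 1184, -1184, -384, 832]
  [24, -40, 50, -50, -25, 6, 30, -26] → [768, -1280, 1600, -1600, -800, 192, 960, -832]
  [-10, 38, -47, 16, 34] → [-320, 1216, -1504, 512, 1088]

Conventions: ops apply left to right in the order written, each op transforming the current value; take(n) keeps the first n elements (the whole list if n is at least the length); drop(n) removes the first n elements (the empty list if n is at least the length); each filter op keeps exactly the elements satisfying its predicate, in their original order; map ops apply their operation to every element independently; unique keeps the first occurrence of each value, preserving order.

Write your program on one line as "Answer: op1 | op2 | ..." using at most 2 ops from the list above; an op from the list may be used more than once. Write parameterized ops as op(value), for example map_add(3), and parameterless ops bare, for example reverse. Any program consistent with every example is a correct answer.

map_mul(-8) | map_mul(-4)

Check, running the answer program on each example:
  [29, -12, -48, 47, -4, 19, -26] -> [-232, 96, 384, -376, 32, -152, 208] -> [928, -384, -1536, 1504, -128, 608, -832]
  [49, 15, -4, -6, -37] -> [-392, -120, 32, 48, 296] -> [1568, 480, -128, -192, -1184]
  [-17, 31, 32, 15, 9, 6, -46, -48, 3, -50] -> [136, -248, -256, -120, -72, -48, 368, 384, -24, 400] -> [-544, 992, 1024, 480, 288, 192, -1472, -1536, 96, -1600]
  [-42, 37, -37, -12, 26] -> [336, -296, 296, 96, -208] -> [-1344, 1184, -1184, -384, 832]
  [24, -40, 50, -50, -25, 6, 30, -26] -> [-192, 320, -400, 400, 200, -48, -240, 208] -> [768, -1280, 1600, -1600, -800, 192, 960, -832]
  [-10, 38, -47, 16, 34] -> [80, -304, 376, -128, -272] -> [-320, 1216, -1504, 512, 1088]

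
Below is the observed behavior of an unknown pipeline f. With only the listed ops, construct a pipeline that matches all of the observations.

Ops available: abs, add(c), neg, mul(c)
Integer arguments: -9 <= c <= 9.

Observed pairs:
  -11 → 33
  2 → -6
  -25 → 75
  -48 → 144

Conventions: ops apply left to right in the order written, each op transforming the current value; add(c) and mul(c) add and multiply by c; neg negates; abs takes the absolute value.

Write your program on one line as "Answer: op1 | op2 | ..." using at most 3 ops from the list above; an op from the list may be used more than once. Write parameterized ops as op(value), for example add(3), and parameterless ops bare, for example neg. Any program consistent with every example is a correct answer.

mul(3) | neg

Check, running the answer program on each example:
  -11 -> -33 -> 33
  2 -> 6 -> -6
  -25 -> -75 -> 75
  -48 -> -144 -> 144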